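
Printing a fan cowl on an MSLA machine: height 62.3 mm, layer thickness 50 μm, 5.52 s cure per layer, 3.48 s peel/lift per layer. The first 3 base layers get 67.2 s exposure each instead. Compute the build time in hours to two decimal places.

3.17 hours

Layers = ⌈62.3/0.05⌉ = 1246.
Base layers = 3 × (67.2 + 3.48), so 212.04 s.
Normal layers = 1243 × (5.52 + 3.48) = 11187 s.
Sum: 212.04 + 11187 = 11399.04 s → 3.17 hours.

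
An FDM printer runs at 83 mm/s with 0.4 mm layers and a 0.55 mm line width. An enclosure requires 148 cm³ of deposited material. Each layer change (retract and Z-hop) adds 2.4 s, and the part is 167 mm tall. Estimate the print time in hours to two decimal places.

2.53 hours

Bead cross-section = 0.4 × 0.55 = 0.22 mm².
Toolpath length = 148 cm³ / 0.22 mm² = 148000 / 0.22 = 672727.3 mm.
Extrusion time = 672727.3 / 83, so 8105.1 s.
Layers = ⌈167/0.4⌉ = 418.
Z-hop total = 418 × 2.4 = 1003.2 s.
Altogether 8105.1 + 1003.2 = 9108.3 s, i.e. 2.53 hours.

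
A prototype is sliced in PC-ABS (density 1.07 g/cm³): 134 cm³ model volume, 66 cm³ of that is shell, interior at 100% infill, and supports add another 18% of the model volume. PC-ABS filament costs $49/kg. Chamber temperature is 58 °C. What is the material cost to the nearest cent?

Infill region = 134 − 66 = 68 cm³.
Infill volume: 1.00 × 68 → 68 cm³.
Support = 0.18 × 134, so 24.12 cm³.
Total printed volume: 66 + 68 + 24.12 → 158.12 cm³.
Mass: 158.12 × 1.07 → 169.1884 g.
At $49/kg: 169.1884/1000 × 49 = $8.29.

$8.29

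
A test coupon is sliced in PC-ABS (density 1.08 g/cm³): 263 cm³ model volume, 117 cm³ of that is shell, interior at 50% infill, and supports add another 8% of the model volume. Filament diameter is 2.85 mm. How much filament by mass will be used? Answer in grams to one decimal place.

Infill region: 263 − 117 → 146 cm³.
Deposited infill = 0.50 × 146, so 73 cm³.
Support = 0.08 × 263 = 21.04 cm³.
Total extruded = 117 + 73 + 21.04, so 211.04 cm³.
Mass = 211.04 × 1.08 = 227.9232 g.

227.9 g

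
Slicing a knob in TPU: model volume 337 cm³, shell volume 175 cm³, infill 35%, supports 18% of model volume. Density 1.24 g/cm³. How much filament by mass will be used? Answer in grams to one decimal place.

362.5 g

Interior volume = 337 − 175 = 162 cm³.
Infill deposited: 0.35 × 162 → 56.7 cm³.
Support: 0.18 × 337 → 60.66 cm³.
Deposited volume: 175 + 56.7 + 60.66 → 292.36 cm³.
Mass = 292.36 × 1.24, so 362.5264 g.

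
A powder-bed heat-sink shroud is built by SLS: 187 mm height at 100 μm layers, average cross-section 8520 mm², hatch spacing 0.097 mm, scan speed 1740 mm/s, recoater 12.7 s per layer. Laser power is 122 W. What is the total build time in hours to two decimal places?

32.82 hours

Layer count = ceil(187 / 0.1) = 1870.
Scan path per layer = 8520 / 0.097 = 87835.1 mm.
Scan time per layer = 87835.1 / 1740, so 50.4799 s.
Per-layer time = 50.4799 + 12.7, so 63.1799 s.
Total: 1870 × 63.1799 s = 118146.413 s → 32.82 hours.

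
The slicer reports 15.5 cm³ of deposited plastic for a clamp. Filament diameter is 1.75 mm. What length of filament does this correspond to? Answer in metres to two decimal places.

6.44 m

A = π r² = π × 0.875² = 2.4053 mm².
L = 15500 mm³ / 2.4053 mm² = 6444.1 mm, i.e. 6.44 m.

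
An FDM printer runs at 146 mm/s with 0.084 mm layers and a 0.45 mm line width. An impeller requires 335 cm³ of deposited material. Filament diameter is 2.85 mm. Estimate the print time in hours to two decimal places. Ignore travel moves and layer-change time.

16.86 hours

Bead cross-section = 0.084 × 0.45 = 0.0378 mm².
Total extruded path = 335000/0.0378 = 8862433.9 mm.
Extrusion time: 8862433.9 / 146 → 60701.6 s.
That's 60701.6 s → 16.86 hours.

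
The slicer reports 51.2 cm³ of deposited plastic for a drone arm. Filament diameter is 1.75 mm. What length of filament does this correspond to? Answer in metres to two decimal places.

Filament cross-section = π × (1.75/2)² = 2.4053 mm².
Length = 51.2 cm³ / 2.4053 mm² = 51200 / 2.4053 = 21286.33 mm = 21.29 m.

21.29 m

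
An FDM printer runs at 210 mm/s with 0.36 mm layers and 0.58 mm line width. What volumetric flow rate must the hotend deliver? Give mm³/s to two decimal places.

43.85

Extrusion cross-section = 0.36 × 0.58, so 0.2088 mm².
Volumetric flow = 210 × 0.2088 = 43.85 mm³/s.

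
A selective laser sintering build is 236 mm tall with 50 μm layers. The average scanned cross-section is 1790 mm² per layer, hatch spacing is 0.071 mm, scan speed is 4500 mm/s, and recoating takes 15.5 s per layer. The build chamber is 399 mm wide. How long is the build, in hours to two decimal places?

27.67 hours

Layers = ⌈236/0.05⌉ = 4720.
Scan path per layer: 1790 / 0.071 → 25211.3 mm.
Per-layer scan time = 25211.3 / 4500, so 5.6025 s.
Time per layer: 5.6025 + 15.5 → 21.1025 s.
Total: 4720 × 21.1025 s = 99603.8 s → 27.67 hours.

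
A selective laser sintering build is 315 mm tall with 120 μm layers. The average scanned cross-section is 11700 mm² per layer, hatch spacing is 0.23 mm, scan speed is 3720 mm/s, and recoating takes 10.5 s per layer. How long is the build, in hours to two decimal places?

17.63 hours

Layers = ⌈315/0.12⌉ = 2625.
Hatch length per layer = 11700 / 0.23, so 50869.6 mm.
Per-layer scan time = 50869.6 / 3720, so 13.6746 s.
Per-layer time: 13.6746 + 10.5 → 24.1746 s.
Total: 2625 × 24.1746 s = 63458.325 s → 17.63 hours.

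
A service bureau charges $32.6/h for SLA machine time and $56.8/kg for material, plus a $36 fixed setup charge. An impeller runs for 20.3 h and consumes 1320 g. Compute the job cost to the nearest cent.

$772.76

Machine-time cost = 32.6 × 20.3, so $661.78.
Material cost = 56.8 × 1320/1000, so $74.976.
Adding setup: 661.78 + 74.976 + 36 → 772.756 ≈ $772.76.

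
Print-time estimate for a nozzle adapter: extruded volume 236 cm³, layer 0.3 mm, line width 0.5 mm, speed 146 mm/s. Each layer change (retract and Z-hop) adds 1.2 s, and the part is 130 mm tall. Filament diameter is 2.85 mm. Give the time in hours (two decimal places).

3.14 hours

Bead cross-section = 0.3 × 0.5 = 0.15 mm².
Total extruded path = 236000/0.15 = 1573333.3 mm.
Time extruding = 1573333.3 / 146, so 10776.3 s.
Layers = ⌈130/0.3⌉ = 434.
Z-hop total: 434 × 1.2 → 520.8 s.
Altogether 10776.3 + 520.8 = 11297.1 s, i.e. 3.14 hours.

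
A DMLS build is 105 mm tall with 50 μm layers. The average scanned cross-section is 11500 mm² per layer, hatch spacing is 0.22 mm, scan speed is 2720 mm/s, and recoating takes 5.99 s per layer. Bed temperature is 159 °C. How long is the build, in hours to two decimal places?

Layers = ⌈105/0.05⌉ = 2100.
Hatch length per layer = 11500 / 0.22, so 52272.7 mm.
Per-layer scan time = 52272.7 / 2720 = 19.2179 s.
Per-layer time = 19.2179 + 5.99 = 25.2079 s.
2100 layers × 25.2079 s/layer = 52936.59 s, i.e. 14.70 hours.

14.70 hours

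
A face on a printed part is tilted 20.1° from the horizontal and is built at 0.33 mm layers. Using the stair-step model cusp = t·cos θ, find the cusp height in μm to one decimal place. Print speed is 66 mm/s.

309.9 μm

h_c = t·cos θ = 0.33 × 0.9391 = 0.309903 mm (309.9 μm).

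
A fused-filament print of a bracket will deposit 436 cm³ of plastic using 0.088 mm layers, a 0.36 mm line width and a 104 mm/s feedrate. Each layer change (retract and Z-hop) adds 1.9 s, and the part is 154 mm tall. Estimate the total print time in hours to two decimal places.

37.68 hours

Extrusion cross-section = 0.088 × 0.36 = 0.03168 mm².
Path length: 436000 mm³ / 0.03168 mm² → 13762626.3 mm.
Time extruding: 13762626.3 / 104 → 132332.9 s.
Layers = ⌈154/0.088⌉ = 1750.
Layer-change overhead: 1750 × 1.9 → 3325 s.
Total = 132332.9 + 3325 = 135657.9 s = 37.68 hours.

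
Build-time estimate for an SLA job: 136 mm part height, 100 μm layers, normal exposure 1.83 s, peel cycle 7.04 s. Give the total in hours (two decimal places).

3.35 hours

Layer count = ceil(136 / 0.1) = 1360.
Cycle time = 1.83 + 7.04 = 8.87 s.
Total = 1360 × 8.87 = 12063.2 s = 3.35 hours.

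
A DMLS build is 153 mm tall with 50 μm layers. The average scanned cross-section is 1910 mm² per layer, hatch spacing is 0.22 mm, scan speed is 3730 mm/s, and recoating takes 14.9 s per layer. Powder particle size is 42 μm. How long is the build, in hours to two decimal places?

Layer count = ceil(153 / 0.05) = 3060.
Per-layer scan distance = 1910 / 0.22 = 8681.8 mm.
Laser time per layer = 8681.8 / 3730 = 2.3276 s.
Layer cycle = 2.3276 + 14.9 = 17.2276 s.
3060 layers × 17.2276 s/layer = 52716.456 s, i.e. 14.64 hours.

14.64 hours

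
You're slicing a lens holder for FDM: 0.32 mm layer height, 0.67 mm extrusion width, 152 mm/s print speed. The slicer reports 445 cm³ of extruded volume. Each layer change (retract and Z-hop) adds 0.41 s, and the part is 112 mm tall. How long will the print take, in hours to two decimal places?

3.83 hours

Bead cross-section = 0.32 × 0.67, so 0.2144 mm².
Path length: 445000 mm³ / 0.2144 mm² → 2075559.7 mm.
Print-move time = 2075559.7 / 152 = 13655 s.
Layer count = ceil(112 / 0.32) = 350.
Non-print overhead = 350 × 0.41, so 143.5 s.
Altogether 13655 + 143.5 = 13798.5 s, i.e. 3.83 hours.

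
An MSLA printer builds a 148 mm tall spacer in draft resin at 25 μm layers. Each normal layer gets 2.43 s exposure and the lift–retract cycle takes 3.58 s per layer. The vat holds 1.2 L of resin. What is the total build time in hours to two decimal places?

Number of layers: 148 / 0.025 → 5920 (rounded up).
Per-layer time = 2.43 + 3.58, so 6.01 s.
Total = 5920 × 6.01 = 35579.2 s = 9.88 hours.

9.88 hours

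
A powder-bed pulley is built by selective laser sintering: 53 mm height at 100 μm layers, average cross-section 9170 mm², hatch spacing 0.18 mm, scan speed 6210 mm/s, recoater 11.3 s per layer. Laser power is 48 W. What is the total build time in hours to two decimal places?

2.87 hours

Layer count = ceil(53 / 0.1) = 530.
Per-layer scan distance = 9170 / 0.18, so 50944.4 mm.
Laser time per layer = 50944.4 / 6210, so 8.2036 s.
Layer cycle: 8.2036 + 11.3 → 19.5036 s.
Build time = 530 × 19.5036 = 10336.908 s = 2.87 hours.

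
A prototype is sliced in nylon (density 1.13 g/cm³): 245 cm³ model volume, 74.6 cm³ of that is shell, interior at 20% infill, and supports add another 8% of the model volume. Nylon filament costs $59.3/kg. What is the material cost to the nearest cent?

$8.60

Volume inside the shell = 245 − 74.6 = 170.4 cm³.
Infill volume = 0.20 × 170.4 = 34.08 cm³.
Support = 0.08 × 245 = 19.6 cm³.
Total extruded: 74.6 + 34.08 + 19.6 → 128.28 cm³.
Mass = 128.28 × 1.13 = 144.9564 g.
Cost = 144.9564 g / 1000 × $59.3/kg = $8.60.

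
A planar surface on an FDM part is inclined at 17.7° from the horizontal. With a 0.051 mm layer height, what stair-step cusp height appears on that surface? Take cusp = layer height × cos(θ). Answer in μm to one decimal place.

48.6 μm

h_c = t·cos θ = 0.051 × 0.9527 = 0.048588 mm (48.6 μm).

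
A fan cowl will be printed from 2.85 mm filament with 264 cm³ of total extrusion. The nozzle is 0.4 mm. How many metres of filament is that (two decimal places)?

A = π r² = π × 1.425² = 6.3794 mm².
Length = 264 cm³ / 6.3794 mm² = 264000 / 6.3794 = 41383.2 mm = 41.38 m.

41.38 m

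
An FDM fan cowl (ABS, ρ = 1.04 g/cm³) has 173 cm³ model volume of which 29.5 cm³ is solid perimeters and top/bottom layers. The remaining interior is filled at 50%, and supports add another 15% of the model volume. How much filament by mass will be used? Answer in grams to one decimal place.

132.3 g

Infill region = 173 − 29.5 = 143.5 cm³.
Infill volume = 0.50 × 143.5, so 71.75 cm³.
Support: 0.15 × 173 → 25.95 cm³.
Deposited volume: 29.5 + 71.75 + 25.95 → 127.2 cm³.
Mass: 127.2 × 1.04 → 132.288 g.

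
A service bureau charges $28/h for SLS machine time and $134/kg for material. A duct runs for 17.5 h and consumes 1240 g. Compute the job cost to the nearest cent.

Machine cost: 28 × 17.5 → $490.00.
Material cost: 134 × 1240/1000 → $166.16.
Job cost: 490.00 + 166.16 = $656.16.

$656.16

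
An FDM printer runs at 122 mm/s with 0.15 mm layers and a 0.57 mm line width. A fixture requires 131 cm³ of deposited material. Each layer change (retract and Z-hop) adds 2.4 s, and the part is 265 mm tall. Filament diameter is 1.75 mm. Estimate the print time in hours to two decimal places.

4.67 hours

Line area = 0.15 × 0.57 = 0.0855 mm².
Total extruded path = 131000/0.0855 = 1532163.7 mm.
Time extruding: 1532163.7 / 122 → 12558.7 s.
Layers = ⌈265/0.15⌉ = 1767.
Non-print overhead: 1767 × 2.4 → 4240.8 s.
Total = 12558.7 + 4240.8 = 16799.5 s = 4.67 hours.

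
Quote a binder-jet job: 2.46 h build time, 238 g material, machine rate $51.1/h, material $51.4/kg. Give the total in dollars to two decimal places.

Time charge: 51.1 × 2.46 → $125.706.
Material charge: 51.4 × 238/1000 → $12.2332.
Total = 125.706 + 12.2332 = 137.9392 ≈ $137.94.

$137.94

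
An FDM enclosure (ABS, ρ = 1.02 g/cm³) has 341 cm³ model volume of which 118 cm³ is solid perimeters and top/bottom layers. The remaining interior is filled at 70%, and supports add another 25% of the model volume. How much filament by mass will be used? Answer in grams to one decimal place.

366.5 g

Infill region = 341 − 118, so 223 cm³.
Infill volume = 0.70 × 223, so 156.1 cm³.
Support = 0.25 × 341, so 85.25 cm³.
Total printed volume = 118 + 156.1 + 85.25, so 359.35 cm³.
Mass = 359.35 × 1.02 = 366.537 g.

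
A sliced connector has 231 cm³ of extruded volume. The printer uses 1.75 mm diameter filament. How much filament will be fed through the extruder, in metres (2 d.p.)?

Filament cross-section = π × (1.75/2)² = 2.4053 mm².
Length = 231 cm³ / 2.4053 mm² = 231000 / 2.4053 = 96037.92 mm = 96.04 m.

96.04 m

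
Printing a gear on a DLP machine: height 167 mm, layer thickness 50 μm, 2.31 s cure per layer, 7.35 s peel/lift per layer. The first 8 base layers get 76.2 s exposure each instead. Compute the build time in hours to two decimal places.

Number of layers: 167 / 0.05 → 3340 (rounded up).
Bottom layers = 8 × (76.2 + 7.35), so 668.4 s.
Regular layers = 3332 × (2.31 + 7.35) = 32187.12 s.
Sum: 668.4 + 32187.12 = 32855.52 s → 9.13 hours.

9.13 hours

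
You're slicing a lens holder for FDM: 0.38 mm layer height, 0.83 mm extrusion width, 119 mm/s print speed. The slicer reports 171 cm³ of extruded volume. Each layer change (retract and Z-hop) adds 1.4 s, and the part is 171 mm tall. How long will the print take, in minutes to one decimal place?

86.4 minutes

Line area = 0.38 × 0.83, so 0.3154 mm².
Total extruded path = 171000/0.3154 = 542168.7 mm.
Extrusion time = 542168.7 / 119 = 4556 s.
Layer count = ceil(171 / 0.38) = 450.
Non-print overhead = 450 × 1.4, so 630 s.
Total = 4556 + 630 = 5186 s = 86.4 minutes.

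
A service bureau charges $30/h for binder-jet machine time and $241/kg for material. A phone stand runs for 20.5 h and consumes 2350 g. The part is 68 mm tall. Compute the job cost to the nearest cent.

$1181.35

Machine-time cost = 30 × 20.5 = $615.00.
Material charge: 241 × 2350/1000 → $566.35.
Job cost: 615.00 + 566.35 = $1181.35.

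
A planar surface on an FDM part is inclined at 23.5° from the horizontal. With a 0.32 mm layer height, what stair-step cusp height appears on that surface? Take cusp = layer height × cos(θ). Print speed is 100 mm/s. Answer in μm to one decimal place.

cos(23.5°) = 0.9171, so cusp = 0.32 × 0.9171 = 0.293472 mm → 293.5 μm.

293.5 μm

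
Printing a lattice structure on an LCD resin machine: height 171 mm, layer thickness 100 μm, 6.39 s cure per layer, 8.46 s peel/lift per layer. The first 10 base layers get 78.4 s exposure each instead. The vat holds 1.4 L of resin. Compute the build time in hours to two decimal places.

Layer count = ceil(171 / 0.1) = 1710.
Base layers: 10 × (78.4 + 8.46) → 868.6 s.
Regular layers: 1700 × (6.39 + 8.46) → 25245 s.
Sum: 868.6 + 25245 = 26113.6 s → 7.25 hours.

7.25 hours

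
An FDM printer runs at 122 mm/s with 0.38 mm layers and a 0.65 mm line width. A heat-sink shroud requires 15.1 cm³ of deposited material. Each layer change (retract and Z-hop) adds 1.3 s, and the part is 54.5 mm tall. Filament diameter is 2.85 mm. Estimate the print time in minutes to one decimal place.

Line area: 0.38 × 0.65 → 0.247 mm².
Toolpath length = 15.1 cm³ / 0.247 mm² = 15100 / 0.247 = 61133.6 mm.
Time extruding: 61133.6 / 122 → 501.1 s.
Layer count = ceil(54.5 / 0.38) = 144.
Non-print overhead = 144 × 1.3, so 187.2 s.
Altogether 501.1 + 187.2 = 688.3 s, i.e. 11.5 minutes.

11.5 minutes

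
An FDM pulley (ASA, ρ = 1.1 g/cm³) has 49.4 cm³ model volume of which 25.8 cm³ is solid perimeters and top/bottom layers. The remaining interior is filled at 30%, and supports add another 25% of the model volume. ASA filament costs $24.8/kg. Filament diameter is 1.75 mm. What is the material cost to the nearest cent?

$1.23

Interior volume: 49.4 − 25.8 → 23.6 cm³.
Infill deposited = 0.30 × 23.6 = 7.08 cm³.
Support = 0.25 × 49.4 = 12.35 cm³.
Total extruded: 25.8 + 7.08 + 12.35 → 45.23 cm³.
Mass: 45.23 × 1.1 → 49.753 g.
Cost = 49.753 g / 1000 × $24.8/kg = $1.23.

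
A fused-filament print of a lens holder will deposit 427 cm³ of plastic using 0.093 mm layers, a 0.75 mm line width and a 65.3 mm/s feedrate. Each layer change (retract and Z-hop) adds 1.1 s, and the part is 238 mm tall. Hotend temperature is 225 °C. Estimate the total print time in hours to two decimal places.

26.82 hours

Line area = 0.093 × 0.75 = 0.06975 mm².
Toolpath length = 427 cm³ / 0.06975 mm² = 427000 / 0.06975 = 6121863.8 mm.
Print-move time = 6121863.8 / 65.3, so 93749.8 s.
Layer count = ceil(238 / 0.093) = 2560.
Non-print overhead: 2560 × 1.1 → 2816 s.
Total = 93749.8 + 2816 = 96565.8 s = 26.82 hours.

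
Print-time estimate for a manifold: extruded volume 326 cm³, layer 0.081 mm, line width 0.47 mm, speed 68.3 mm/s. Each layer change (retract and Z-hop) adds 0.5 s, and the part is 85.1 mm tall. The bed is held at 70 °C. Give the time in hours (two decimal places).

34.97 hours

Line area: 0.081 × 0.47 → 0.03807 mm².
Toolpath length = 326 cm³ / 0.03807 mm² = 326000 / 0.03807 = 8563173.1 mm.
Extrusion time = 8563173.1 / 68.3 = 125375.9 s.
Layer count = ceil(85.1 / 0.081) = 1051.
Non-print overhead: 1051 × 0.5 → 525.5 s.
Total = 125375.9 + 525.5 = 125901.4 s = 34.97 hours.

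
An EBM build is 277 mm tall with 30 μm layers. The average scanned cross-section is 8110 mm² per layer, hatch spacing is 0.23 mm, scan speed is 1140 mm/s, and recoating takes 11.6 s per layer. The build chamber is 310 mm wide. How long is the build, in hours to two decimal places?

Layers = ⌈277/0.03⌉ = 9234.
Per-layer scan distance: 8110 / 0.23 → 35260.9 mm.
Scan time per layer = 35260.9 / 1140, so 30.9306 s.
Per-layer time = 30.9306 + 11.6, so 42.5306 s.
9234 layers × 42.5306 s/layer = 392727.5604 s, i.e. 109.09 hours.

109.09 hours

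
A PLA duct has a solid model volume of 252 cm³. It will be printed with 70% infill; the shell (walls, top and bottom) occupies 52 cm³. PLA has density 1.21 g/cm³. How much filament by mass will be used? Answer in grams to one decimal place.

232.3 g

Interior volume = 252 − 52 = 200 cm³.
Deposited infill = 0.70 × 200 = 140 cm³.
Total extruded = 52 + 140, so 192 cm³.
Mass = 192 × 1.21, so 232.32 g.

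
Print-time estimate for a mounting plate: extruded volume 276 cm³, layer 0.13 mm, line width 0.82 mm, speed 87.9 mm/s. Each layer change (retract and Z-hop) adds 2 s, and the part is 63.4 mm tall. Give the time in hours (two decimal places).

8.45 hours

Line area = 0.13 × 0.82 = 0.1066 mm².
Total extruded path = 276000/0.1066 = 2589118.2 mm.
Print-move time: 2589118.2 / 87.9 → 29455.3 s.
Layer count = ceil(63.4 / 0.13) = 488.
Z-hop total = 488 × 2 = 976 s.
Total = 29455.3 + 976 = 30431.3 s = 8.45 hours.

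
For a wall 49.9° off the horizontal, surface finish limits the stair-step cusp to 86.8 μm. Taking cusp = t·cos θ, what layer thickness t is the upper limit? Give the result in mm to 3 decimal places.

Layer height = cusp / cos(49.9°) = 0.0868 / 0.6441 = 0.135 mm.

0.135 mm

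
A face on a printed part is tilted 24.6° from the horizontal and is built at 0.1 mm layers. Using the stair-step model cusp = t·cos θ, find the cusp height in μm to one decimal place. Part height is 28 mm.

90.9 μm

h_c = t·cos θ = 0.1 × 0.9092 = 0.09092 mm (90.9 μm).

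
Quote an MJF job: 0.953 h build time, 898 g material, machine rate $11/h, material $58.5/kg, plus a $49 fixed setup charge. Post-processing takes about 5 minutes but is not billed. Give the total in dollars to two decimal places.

Machine-time cost = 11 × 0.953 = $10.483.
Material charge = 58.5 × 898/1000, so $52.533.
Total = 10.483 + 52.533 + 49 = 112.016 ≈ $112.02.

$112.02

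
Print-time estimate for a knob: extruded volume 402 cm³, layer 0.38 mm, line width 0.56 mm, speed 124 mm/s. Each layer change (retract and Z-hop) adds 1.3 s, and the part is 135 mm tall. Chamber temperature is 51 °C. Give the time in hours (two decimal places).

Bead cross-section: 0.38 × 0.56 → 0.2128 mm².
Path length: 402000 mm³ / 0.2128 mm² → 1889097.7 mm.
Print-move time: 1889097.7 / 124 → 15234.7 s.
Layer count = ceil(135 / 0.38) = 356.
Layer-change overhead = 356 × 1.3, so 462.8 s.
Total = 15234.7 + 462.8 = 15697.5 s = 4.36 hours.

4.36 hours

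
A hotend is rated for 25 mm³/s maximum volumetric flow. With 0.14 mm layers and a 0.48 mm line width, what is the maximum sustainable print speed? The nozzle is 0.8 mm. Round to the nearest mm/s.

372 mm/s

A = 0.14 × 0.48 = 0.0672 mm².
Max speed = 25 / 0.0672 = 372.02 ≈ 372 mm/s.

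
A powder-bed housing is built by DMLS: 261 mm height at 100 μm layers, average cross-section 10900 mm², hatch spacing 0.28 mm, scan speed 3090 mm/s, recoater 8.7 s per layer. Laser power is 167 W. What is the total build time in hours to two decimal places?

Number of layers: 261 / 0.1 → 2610 (rounded up).
Scan path per layer = 10900 / 0.28 = 38928.6 mm.
Per-layer scan time = 38928.6 / 3090, so 12.5983 s.
Time per layer = 12.5983 + 8.7 = 21.2983 s.
Total: 2610 × 21.2983 s = 55588.563 s → 15.44 hours.

15.44 hours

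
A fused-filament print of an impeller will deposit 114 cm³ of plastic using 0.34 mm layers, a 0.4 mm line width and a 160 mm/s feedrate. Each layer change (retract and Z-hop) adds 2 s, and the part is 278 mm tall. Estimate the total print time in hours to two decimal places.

Line area = 0.34 × 0.4 = 0.136 mm².
Path length: 114000 mm³ / 0.136 mm² → 838235.3 mm.
Print-move time = 838235.3 / 160 = 5239 s.
Layers = ⌈278/0.34⌉ = 818.
Z-hop total = 818 × 2, so 1636 s.
Total = 5239 + 1636 = 6875 s = 1.91 hours.

1.91 hours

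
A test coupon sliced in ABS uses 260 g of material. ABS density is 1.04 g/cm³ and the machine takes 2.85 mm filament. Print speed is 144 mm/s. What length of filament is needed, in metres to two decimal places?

Volume = 260 g / 1.04 g·cm⁻³ = 250 cm³ = 250000 mm³.
Filament cross-section = π × (2.85/2)² = 6.3794 mm².
L = V/A = 250000/6.3794 = 39188.64 mm → 39.19 m.

39.19 m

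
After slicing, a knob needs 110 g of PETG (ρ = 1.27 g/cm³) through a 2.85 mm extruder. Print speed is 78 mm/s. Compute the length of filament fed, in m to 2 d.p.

Extruded volume: 110/1.27 = 86.6142 cm³ (86614.2 mm³).
Filament cross-section = π × (2.85/2)² = 6.3794 mm².
Length = 86614.2 / 6.3794 = 13577.17 mm = 13.58 m.

13.58 m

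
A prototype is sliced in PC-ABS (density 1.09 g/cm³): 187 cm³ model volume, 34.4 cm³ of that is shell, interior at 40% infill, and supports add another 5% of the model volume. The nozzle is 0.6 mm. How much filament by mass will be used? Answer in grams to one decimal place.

114.2 g

Interior volume: 187 − 34.4 → 152.6 cm³.
Infill volume = 0.40 × 152.6, so 61.04 cm³.
Support: 0.05 × 187 → 9.35 cm³.
Total extruded = 34.4 + 61.04 + 9.35, so 104.79 cm³.
Mass = 104.79 × 1.09, so 114.2211 g.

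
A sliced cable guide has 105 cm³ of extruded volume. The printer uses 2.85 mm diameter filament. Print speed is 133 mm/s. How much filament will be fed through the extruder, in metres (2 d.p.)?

16.46 m

Filament cross-section = π × (2.85/2)² = 6.3794 mm².
L = 105000 mm³ / 6.3794 mm² = 16459.23 mm, i.e. 16.46 m.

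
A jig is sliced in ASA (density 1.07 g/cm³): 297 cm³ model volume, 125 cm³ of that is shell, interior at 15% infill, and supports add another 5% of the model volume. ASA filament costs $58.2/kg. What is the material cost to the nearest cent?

Infill region: 297 − 125 → 172 cm³.
Infill volume: 0.15 × 172 → 25.8 cm³.
Support: 0.05 × 297 → 14.85 cm³.
Total printed volume: 125 + 25.8 + 14.85 → 165.65 cm³.
Mass = 165.65 × 1.07, so 177.2455 g.
At $58.2/kg: 177.2455/1000 × 58.2 = $10.32.

$10.32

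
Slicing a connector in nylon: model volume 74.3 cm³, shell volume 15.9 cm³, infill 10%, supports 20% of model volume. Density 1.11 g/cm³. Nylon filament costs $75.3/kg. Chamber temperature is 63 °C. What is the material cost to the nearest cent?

Infill region: 74.3 − 15.9 → 58.4 cm³.
Infill deposited = 0.10 × 58.4 = 5.84 cm³.
Support: 0.20 × 74.3 → 14.86 cm³.
Deposited volume: 15.9 + 5.84 + 14.86 → 36.6 cm³.
Mass = 36.6 × 1.11, so 40.626 g.
At $75.3/kg: 40.626/1000 × 75.3 = $3.06.

$3.06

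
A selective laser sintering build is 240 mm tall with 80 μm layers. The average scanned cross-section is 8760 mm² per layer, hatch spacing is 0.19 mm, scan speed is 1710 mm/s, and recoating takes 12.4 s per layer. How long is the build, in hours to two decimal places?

Layer count = ceil(240 / 0.08) = 3000.
Hatch length per layer: 8760 / 0.19 → 46105.3 mm.
Scan time per layer = 46105.3 / 1710 = 26.9622 s.
Time per layer = 26.9622 + 12.4 = 39.3622 s.
Build time = 3000 × 39.3622 = 118086.6 s = 32.80 hours.

32.80 hours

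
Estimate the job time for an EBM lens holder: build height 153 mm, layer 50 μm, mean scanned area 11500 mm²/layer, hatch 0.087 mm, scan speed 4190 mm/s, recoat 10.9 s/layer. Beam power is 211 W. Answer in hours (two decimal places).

Layer count = ceil(153 / 0.05) = 3060.
Per-layer scan distance = 11500 / 0.087 = 132183.9 mm.
Per-layer scan time = 132183.9 / 4190 = 31.5475 s.
Time per layer = 31.5475 + 10.9, so 42.4475 s.
Total: 3060 × 42.4475 s = 129889.35 s → 36.08 hours.

36.08 hours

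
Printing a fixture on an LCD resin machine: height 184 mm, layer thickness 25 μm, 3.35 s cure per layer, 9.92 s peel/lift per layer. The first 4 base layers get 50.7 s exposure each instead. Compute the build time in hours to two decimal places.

27.18 hours

Layers = ⌈184/0.025⌉ = 7360.
Bottom layers: 4 × (50.7 + 9.92) → 242.48 s.
Normal layers: 7356 × (3.35 + 9.92) → 97614.12 s.
Total = 242.48 + 97614.12 = 97856.6 s = 27.18 hours.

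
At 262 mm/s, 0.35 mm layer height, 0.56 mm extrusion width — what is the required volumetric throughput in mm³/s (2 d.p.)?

A = 0.35 × 0.56, so 0.196 mm².
Volumetric flow = 262 × 0.196 = 51.35 mm³/s.

51.35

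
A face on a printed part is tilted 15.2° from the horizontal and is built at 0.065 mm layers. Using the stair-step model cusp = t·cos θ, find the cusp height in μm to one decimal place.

62.7 μm

h_c = t·cos θ = 0.065 × 0.9650 = 0.062725 mm (62.7 μm).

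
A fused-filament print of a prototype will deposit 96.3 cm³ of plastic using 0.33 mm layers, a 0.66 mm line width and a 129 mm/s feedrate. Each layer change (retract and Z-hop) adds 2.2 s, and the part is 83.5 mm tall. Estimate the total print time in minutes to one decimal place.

Bead cross-section: 0.33 × 0.66 → 0.2178 mm².
Total extruded path = 96300/0.2178 = 442148.8 mm.
Extrusion time: 442148.8 / 129 → 3427.5 s.
Number of layers: 83.5 / 0.33 → 254 (rounded up).
Non-print overhead: 254 × 2.2 → 558.8 s.
Total = 3427.5 + 558.8 = 3986.3 s = 66.4 minutes.

66.4 minutes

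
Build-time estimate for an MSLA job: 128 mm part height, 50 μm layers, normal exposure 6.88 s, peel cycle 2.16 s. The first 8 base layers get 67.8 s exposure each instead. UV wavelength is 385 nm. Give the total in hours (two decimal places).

Layers = ⌈128/0.05⌉ = 2560.
Burn-in layers = 8 × (67.8 + 2.16) = 559.68 s.
Remaining layers: 2552 × (6.88 + 2.16) → 23070.08 s.
Total = 559.68 + 23070.08 = 23629.76 s = 6.56 hours.

6.56 hours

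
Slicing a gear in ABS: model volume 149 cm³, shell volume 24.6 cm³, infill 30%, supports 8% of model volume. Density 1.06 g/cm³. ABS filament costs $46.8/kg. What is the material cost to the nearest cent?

Interior volume = 149 − 24.6, so 124.4 cm³.
Infill deposited: 0.30 × 124.4 → 37.32 cm³.
Support: 0.08 × 149 → 11.92 cm³.
Total printed volume: 24.6 + 37.32 + 11.92 → 73.84 cm³.
Mass: 73.84 × 1.06 → 78.2704 g.
Cost = 78.2704 g / 1000 × $46.8/kg = $3.66.

$3.66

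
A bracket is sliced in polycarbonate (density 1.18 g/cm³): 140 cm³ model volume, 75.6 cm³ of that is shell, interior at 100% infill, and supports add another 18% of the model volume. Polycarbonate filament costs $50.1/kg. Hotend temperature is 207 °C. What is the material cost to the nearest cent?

Infill region = 140 − 75.6, so 64.4 cm³.
Deposited infill = 1.00 × 64.4, so 64.4 cm³.
Support = 0.18 × 140, so 25.2 cm³.
Total extruded: 75.6 + 64.4 + 25.2 → 165.2 cm³.
Mass: 165.2 × 1.18 → 194.936 g.
Cost = 194.936 g / 1000 × $50.1/kg = $9.77.

$9.77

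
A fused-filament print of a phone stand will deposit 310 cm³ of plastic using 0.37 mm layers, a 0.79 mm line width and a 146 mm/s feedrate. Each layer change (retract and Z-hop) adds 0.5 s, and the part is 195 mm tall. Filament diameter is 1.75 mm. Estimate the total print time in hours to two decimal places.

2.09 hours

Extrusion cross-section: 0.37 × 0.79 → 0.2923 mm².
Total extruded path = 310000/0.2923 = 1060554.2 mm.
Print-move time = 1060554.2 / 146, so 7264.1 s.
Layer count = ceil(195 / 0.37) = 528.
Layer-change overhead = 528 × 0.5, so 264 s.
Total = 7264.1 + 264 = 7528.1 s = 2.09 hours.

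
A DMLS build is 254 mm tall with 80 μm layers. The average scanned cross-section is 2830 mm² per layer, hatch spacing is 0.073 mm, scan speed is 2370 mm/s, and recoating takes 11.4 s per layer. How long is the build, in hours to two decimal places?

Layers = ⌈254/0.08⌉ = 3175.
Per-layer scan distance = 2830 / 0.073 = 38767.1 mm.
Laser time per layer: 38767.1 / 2370 → 16.3574 s.
Per-layer time: 16.3574 + 11.4 → 27.7574 s.
Build time = 3175 × 27.7574 = 88129.745 s = 24.48 hours.

24.48 hours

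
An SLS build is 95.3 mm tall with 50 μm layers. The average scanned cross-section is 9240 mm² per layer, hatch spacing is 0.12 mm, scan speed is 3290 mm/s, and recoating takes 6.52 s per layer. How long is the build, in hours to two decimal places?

15.84 hours

Layers = ⌈95.3/0.05⌉ = 1906.
Scan path per layer = 9240 / 0.12, so 77000 mm.
Laser time per layer = 77000 / 3290, so 23.4043 s.
Time per layer = 23.4043 + 6.52, so 29.9243 s.
Total: 1906 × 29.9243 s = 57035.7158 s → 15.84 hours.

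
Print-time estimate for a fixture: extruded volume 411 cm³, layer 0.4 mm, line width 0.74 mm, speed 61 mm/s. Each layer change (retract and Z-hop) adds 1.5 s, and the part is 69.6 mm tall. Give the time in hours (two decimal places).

Extrusion cross-section = 0.4 × 0.74, so 0.296 mm².
Total extruded path = 411000/0.296 = 1388513.5 mm.
Extrusion time = 1388513.5 / 61, so 22762.5 s.
Layers = ⌈69.6/0.4⌉ = 174.
Layer-change overhead = 174 × 1.5 = 261 s.
Total = 22762.5 + 261 = 23023.5 s = 6.40 hours.

6.40 hours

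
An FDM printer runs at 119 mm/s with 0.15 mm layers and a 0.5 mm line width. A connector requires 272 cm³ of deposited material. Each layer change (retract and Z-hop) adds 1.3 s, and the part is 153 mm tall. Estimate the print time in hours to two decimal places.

Line area = 0.15 × 0.5, so 0.075 mm².
Path length: 272000 mm³ / 0.075 mm² → 3626666.7 mm.
Print-move time: 3626666.7 / 119 → 30476.2 s.
Number of layers: 153 / 0.15 → 1020 (rounded up).
Non-print overhead = 1020 × 1.3, so 1326 s.
Total = 30476.2 + 1326 = 31802.2 s = 8.83 hours.

8.83 hours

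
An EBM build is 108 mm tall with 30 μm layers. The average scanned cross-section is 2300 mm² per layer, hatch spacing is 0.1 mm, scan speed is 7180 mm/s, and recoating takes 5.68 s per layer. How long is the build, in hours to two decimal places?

Number of layers: 108 / 0.03 → 3600 (rounded up).
Hatch length per layer = 2300 / 0.1 = 23000 mm.
Scan time per layer = 23000 / 7180 = 3.2033 s.
Time per layer: 3.2033 + 5.68 → 8.8833 s.
Total: 3600 × 8.8833 s = 31979.88 s → 8.88 hours.

8.88 hours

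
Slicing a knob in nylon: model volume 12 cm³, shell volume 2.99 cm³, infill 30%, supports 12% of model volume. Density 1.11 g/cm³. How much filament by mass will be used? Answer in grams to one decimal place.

Volume inside the shell: 12 − 2.99 → 9.01 cm³.
Infill volume = 0.30 × 9.01 = 2.703 cm³.
Support = 0.12 × 12, so 1.44 cm³.
Deposited volume: 2.99 + 2.703 + 1.44 → 7.133 cm³.
Mass = 7.133 × 1.11, so 7.91763 g.

7.9 g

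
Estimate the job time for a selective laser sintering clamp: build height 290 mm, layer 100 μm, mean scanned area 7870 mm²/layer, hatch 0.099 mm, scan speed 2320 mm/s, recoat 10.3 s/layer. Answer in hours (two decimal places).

Layer count = ceil(290 / 0.1) = 2900.
Per-layer scan distance: 7870 / 0.099 → 79494.9 mm.
Scan time per layer = 79494.9 / 2320, so 34.265 s.
Layer cycle = 34.265 + 10.3, so 44.565 s.
2900 layers × 44.565 s/layer = 129238.5 s, i.e. 35.90 hours.

35.90 hours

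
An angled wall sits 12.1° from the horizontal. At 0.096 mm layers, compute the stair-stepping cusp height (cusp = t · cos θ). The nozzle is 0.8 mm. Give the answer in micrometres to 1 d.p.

93.9 μm

h_c = t·cos θ = 0.096 × 0.9778 = 0.093869 mm (93.9 μm).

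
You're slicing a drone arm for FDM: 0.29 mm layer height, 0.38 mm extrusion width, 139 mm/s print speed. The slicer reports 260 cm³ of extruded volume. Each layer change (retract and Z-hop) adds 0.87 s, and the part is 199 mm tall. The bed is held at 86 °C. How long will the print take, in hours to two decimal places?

Extrusion cross-section: 0.29 × 0.38 → 0.1102 mm².
Path length: 260000 mm³ / 0.1102 mm² → 2359346.6 mm.
Print-move time: 2359346.6 / 139 → 16973.7 s.
Layers = ⌈199/0.29⌉ = 687.
Z-hop total = 687 × 0.87, so 597.69 s.
Altogether 16973.7 + 597.69 = 17571.39 s, i.e. 4.88 hours.

4.88 hours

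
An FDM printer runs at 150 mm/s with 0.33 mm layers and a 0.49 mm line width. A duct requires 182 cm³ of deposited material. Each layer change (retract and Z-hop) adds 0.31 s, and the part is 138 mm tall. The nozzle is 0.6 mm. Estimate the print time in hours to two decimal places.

2.12 hours

Bead cross-section = 0.33 × 0.49, so 0.1617 mm².
Total extruded path = 182000/0.1617 = 1125541.1 mm.
Extrusion time = 1125541.1 / 150, so 7503.6 s.
Layers = ⌈138/0.33⌉ = 419.
Non-print overhead = 419 × 0.31 = 129.89 s.
Total = 7503.6 + 129.89 = 7633.49 s = 2.12 hours.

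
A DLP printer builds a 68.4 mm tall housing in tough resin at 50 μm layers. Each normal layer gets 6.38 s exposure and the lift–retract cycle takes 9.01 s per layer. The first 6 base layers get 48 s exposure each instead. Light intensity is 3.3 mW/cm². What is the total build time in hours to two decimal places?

Number of layers: 68.4 / 0.05 → 1368 (rounded up).
Bottom layers: 6 × (48 + 9.01) → 342.06 s.
Normal layers = 1362 × (6.38 + 9.01) = 20961.18 s.
Sum: 342.06 + 20961.18 = 21303.24 s → 5.92 hours.

5.92 hours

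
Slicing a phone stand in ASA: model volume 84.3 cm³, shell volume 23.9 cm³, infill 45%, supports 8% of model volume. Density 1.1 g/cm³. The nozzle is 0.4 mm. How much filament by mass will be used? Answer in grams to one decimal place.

63.6 g

Interior volume = 84.3 − 23.9 = 60.4 cm³.
Infill volume = 0.45 × 60.4, so 27.18 cm³.
Support = 0.08 × 84.3 = 6.744 cm³.
Total extruded: 23.9 + 27.18 + 6.744 → 57.824 cm³.
Mass = 57.824 × 1.1, so 63.6064 g.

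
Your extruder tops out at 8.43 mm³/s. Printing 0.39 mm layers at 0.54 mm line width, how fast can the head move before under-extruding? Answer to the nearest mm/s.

40 mm/s

Extrusion cross-section = 0.39 × 0.54 = 0.2106 mm².
v_max = Q/A = 8.43/0.2106 = 40.03 mm/s → 40 mm/s.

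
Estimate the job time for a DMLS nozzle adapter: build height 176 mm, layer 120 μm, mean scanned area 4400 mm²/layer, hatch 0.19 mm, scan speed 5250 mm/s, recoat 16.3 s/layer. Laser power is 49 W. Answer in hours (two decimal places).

8.44 hours

Number of layers: 176 / 0.12 → 1467 (rounded up).
Hatch length per layer: 4400 / 0.19 → 23157.9 mm.
Laser time per layer = 23157.9 / 5250, so 4.411 s.
Layer cycle = 4.411 + 16.3, so 20.711 s.
1467 layers × 20.711 s/layer = 30383.037 s, i.e. 8.44 hours.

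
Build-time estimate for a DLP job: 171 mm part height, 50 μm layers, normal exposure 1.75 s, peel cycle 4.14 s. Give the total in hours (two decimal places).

Number of layers: 171 / 0.05 → 3420 (rounded up).
Each layer takes = 1.75 + 4.14 = 5.89 s.
Total = 3420 × 5.89 = 20143.8 s = 5.60 hours.

5.60 hours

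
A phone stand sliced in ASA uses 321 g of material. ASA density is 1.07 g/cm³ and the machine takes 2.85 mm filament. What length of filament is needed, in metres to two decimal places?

47.03 m

Volume = 321 g / 1.07 g·cm⁻³ = 300 cm³ = 300000 mm³.
Filament cross-section = π × (2.85/2)² = 6.3794 mm².
L = V/A = 300000/6.3794 = 47026.37 mm → 47.03 m.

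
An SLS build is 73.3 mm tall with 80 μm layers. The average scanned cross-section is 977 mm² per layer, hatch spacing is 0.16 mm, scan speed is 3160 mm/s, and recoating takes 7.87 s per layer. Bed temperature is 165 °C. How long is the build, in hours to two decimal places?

2.50 hours

Number of layers: 73.3 / 0.08 → 917 (rounded up).
Per-layer scan distance: 977 / 0.16 → 6106.3 mm.
Laser time per layer = 6106.3 / 3160 = 1.9324 s.
Layer cycle = 1.9324 + 7.87, so 9.8024 s.
Total: 917 × 9.8024 s = 8988.8008 s → 2.50 hours.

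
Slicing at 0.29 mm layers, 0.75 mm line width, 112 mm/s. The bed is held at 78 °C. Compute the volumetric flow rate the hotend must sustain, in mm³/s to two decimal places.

24.36

Extrusion cross-section = 0.29 × 0.75 = 0.2175 mm².
Volumetric flow = 112 × 0.2175 = 24.36 mm³/s.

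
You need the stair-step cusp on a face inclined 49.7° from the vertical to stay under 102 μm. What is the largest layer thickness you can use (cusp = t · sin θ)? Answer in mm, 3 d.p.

t = h_c / sin θ = 0.102 / 0.7627 = 0.134 mm.

0.134 mm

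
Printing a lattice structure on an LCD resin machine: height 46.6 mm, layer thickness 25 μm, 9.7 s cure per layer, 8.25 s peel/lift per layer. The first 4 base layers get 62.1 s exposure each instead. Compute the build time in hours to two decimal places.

Layers = ⌈46.6/0.025⌉ = 1864.
Base layers = 4 × (62.1 + 8.25) = 281.4 s.
Normal layers: 1860 × (9.7 + 8.25) → 33387 s.
Sum: 281.4 + 33387 = 33668.4 s → 9.35 hours.

9.35 hours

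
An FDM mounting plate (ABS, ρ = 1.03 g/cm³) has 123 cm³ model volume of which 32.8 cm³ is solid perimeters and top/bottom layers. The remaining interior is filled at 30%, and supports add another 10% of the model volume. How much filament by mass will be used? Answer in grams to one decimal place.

Infill region = 123 − 32.8 = 90.2 cm³.
Infill deposited = 0.30 × 90.2, so 27.06 cm³.
Support: 0.10 × 123 → 12.3 cm³.
Total extruded = 32.8 + 27.06 + 12.3 = 72.16 cm³.
Mass: 72.16 × 1.03 → 74.3248 g.

74.3 g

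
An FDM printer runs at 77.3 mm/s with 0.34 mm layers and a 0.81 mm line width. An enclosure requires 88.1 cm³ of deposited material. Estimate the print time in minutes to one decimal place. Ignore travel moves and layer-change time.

Line area: 0.34 × 0.81 → 0.2754 mm².
Toolpath length = 88.1 cm³ / 0.2754 mm² = 88100 / 0.2754 = 319898.3 mm.
Print-move time = 319898.3 / 77.3 = 4138.4 s.
That's 4138.4 s → 69.0 minutes.

69.0 minutes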